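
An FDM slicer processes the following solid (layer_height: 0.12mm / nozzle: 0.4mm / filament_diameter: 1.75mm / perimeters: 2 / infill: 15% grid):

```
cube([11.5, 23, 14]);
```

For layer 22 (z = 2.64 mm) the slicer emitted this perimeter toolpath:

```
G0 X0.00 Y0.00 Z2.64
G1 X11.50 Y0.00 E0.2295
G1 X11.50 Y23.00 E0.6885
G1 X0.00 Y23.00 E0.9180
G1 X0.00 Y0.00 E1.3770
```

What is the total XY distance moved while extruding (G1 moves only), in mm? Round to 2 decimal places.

Sum the Euclidean lengths of each G1 segment: total = 69.00 mm.

69.00 mm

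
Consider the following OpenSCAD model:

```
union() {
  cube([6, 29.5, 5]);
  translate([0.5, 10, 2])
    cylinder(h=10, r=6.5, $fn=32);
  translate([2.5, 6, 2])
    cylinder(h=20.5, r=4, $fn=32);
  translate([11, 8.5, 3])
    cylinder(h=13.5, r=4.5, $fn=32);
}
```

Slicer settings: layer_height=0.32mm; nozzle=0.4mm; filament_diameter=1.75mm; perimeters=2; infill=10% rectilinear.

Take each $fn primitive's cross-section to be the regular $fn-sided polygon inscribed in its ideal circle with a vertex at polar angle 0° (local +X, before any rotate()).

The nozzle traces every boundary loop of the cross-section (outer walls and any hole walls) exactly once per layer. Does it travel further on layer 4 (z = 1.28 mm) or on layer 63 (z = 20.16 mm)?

layer 4 (z = 1.28 mm)

Layer 4 (z = 1.28): the cube (footprint 6×29.5) is included at this height (perimeter 71.00 mm); the cylinder at (0.5, 10) is not intersected at this z (z outside [2, 12]); the cylinder at (2.5, 6) is absent (z outside [2, 22.5]); the cylinder at (11, 8.5) is not intersected at this z (z outside [3, 16.5]); Combining (union): only the 6×29.5 cube is present, so the union is just that shape — boundary = 71.00 mm. So its perimeter = 71.00 mm. Layer 63 (z = 20.16): the cube is absent (z outside [0, 5]); the cylinder at (0.5, 10) does not reach this height (z outside [2, 12]); the cylinder at (2.5, 6): section is a regular 32-gon, circumradius r=4 (perimeter = 2·32·4.000·sin(180°/32) = 25.09 mm); the cylinder at (11, 8.5) is not intersected at this z (z outside [3, 16.5]); Taking the union: only the r=4 cylinder at (2.5, 6) is present, so the union is just that shape — boundary = 25.09 mm. So its perimeter = 25.09 mm. Layer 4 is larger (71.00 vs 25.09 mm).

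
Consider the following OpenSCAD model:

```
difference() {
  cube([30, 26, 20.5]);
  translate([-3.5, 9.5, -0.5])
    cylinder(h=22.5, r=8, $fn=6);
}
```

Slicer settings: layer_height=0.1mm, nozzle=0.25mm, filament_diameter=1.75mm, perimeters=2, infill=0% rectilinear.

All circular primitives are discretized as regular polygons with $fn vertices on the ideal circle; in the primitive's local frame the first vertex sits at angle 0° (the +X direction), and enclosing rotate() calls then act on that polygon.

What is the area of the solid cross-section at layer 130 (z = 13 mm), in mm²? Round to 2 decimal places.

At z = 13 mm: the 30×26 cube contributes its full rectangle (area 780.00 mm²); the r=8 cylinder at (-3.5, 9.5) gives a regular 6-gon of circumradius 8 (constant along its height) (area = (6/2)·8.000²·sin(360°/6) = 166.28 mm²); After the difference (first − rest): starting from the 30×26 cube (780.00 mm²), the r=8 cylinder at (-3.5, 9.5) partially overlaps it — only the 34.64 mm² overlap (of its 166.28 mm²) is removed, clipping the outline — area = 745.36 mm². Overall, the cross-section is a single solid region. Net area = 745.36 mm².

745.36 mm²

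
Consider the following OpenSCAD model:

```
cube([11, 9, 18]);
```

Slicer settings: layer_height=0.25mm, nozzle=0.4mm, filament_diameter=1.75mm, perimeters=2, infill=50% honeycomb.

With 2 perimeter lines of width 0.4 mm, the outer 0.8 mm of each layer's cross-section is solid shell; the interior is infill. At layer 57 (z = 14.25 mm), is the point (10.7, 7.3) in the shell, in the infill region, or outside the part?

shell

At z = 14.25 mm: the cube (footprint 11×9) is included at this height. Overall, the cross-section is a single solid region. The nearest boundary edge runs (11.00, 0.00)→(11.00, 9.00); distance from the point to it = 0.30 mm. The point is inside the cross-section, 0.30 mm from the nearest boundary — within the 0.8 mm shell band (2 × 0.4).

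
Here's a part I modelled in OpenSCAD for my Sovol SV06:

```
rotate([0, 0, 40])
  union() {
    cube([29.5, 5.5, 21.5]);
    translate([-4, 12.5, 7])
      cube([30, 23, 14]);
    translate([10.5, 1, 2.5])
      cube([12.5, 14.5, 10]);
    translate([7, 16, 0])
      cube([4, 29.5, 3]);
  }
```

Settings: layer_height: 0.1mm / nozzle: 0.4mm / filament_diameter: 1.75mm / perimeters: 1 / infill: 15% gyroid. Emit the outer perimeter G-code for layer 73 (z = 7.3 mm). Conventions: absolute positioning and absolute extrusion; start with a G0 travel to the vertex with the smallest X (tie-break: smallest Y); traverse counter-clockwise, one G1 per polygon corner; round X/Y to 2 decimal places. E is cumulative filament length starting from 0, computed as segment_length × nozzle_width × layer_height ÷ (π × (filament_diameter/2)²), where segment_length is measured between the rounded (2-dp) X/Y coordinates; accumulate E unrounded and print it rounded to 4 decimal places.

At z = 7.3 mm: the cube is present — its section is the full 29.5×5.5 rectangle; the cube at (-4, 12.5) is present — its section is the full 30×23 rectangle; the cube at (10.5, 1) (footprint 12.5×14.5) is included at this height; the cube at (7, 16) is not intersected at this z (z outside [0, 3]); Merging all regions: the regions partially overlap (shared area 93.75 mm²), so overlapping operands fuse into one piece — 1 connected region; (rotated 40° about Z; rotation is an isometry so areas/perimeters/island counts are preserved). The outline is a single polygon with 12 vertices. Extrusion per mm of travel: 0.4 × 0.1 / (π × 0.875²) = 0.016630. Accumulating E over each segment gives final E = 2.7442.

G0 X-25.88 Y24.62 Z7.30
G1 X-11.10 Y7.00 E0.3825
G1 X0.01 Y16.32 E0.6236
G1 X4.51 Y10.96 E0.7400
G1 X-3.54 Y4.21 E0.9147
G1 X0.00 Y0.00 E1.0062
G1 X22.60 Y18.96 E1.4968
G1 X19.06 Y23.18 E1.5884
G1 X14.08 Y19.00 E1.6965
G1 X9.58 Y24.36 E1.8129
G1 X11.88 Y26.29 E1.8628
G1 X-2.90 Y43.91 E2.2453
G1 X-25.88 Y24.62 E2.7442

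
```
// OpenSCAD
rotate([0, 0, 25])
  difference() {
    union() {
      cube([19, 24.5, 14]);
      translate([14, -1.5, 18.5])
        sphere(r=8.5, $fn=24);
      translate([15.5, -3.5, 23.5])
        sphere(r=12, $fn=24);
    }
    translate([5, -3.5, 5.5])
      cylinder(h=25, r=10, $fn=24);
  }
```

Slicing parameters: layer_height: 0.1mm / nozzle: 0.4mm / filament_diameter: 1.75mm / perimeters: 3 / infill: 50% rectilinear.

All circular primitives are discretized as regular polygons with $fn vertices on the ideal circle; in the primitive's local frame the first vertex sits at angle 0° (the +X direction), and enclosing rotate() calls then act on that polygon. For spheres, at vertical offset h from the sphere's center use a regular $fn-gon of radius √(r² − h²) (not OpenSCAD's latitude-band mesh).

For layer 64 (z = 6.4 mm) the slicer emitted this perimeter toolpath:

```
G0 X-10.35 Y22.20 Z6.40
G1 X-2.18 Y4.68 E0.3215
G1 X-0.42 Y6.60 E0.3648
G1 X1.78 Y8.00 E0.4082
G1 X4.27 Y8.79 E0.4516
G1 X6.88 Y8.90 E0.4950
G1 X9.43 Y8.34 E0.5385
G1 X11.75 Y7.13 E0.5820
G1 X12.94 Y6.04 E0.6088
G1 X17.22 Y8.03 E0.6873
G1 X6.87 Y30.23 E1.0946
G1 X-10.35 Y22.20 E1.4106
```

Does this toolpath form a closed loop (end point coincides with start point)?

yes

Start point (G0): (-10.35, 22.20). End point (last G1): the path returns to the start — closed.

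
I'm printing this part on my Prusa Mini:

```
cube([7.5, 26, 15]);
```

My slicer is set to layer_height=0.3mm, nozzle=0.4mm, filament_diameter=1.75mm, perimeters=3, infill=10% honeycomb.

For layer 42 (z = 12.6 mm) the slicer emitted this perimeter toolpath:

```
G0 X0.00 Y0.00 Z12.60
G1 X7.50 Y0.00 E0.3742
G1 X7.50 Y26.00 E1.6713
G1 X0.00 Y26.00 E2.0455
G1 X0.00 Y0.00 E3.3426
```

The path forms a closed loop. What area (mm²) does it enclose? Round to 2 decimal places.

195.00 mm²

Apply the shoelace formula to the sequence of (X, Y) vertices; enclosed area = 195.00 mm².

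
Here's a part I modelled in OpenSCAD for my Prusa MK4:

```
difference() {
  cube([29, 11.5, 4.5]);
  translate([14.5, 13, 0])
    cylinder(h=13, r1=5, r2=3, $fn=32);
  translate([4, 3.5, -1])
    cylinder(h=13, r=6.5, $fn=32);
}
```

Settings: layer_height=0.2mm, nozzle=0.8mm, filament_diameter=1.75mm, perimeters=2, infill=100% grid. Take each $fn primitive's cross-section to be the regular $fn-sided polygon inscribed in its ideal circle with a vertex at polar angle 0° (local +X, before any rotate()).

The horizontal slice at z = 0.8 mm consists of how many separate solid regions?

At z = 0.8 mm: the cube is present — its section is the full 29×11.5 rectangle; the cone at (14.5, 13) (r1=5→r2=3) has section circumradius 4.877 here — a regular 32-gon; the r=6.5 cylinder at (4, 3.5) contributes a regular 32-gon of circumradius 6.5; Taking the first minus the rest: starting from the 29×11.5 cube, the cone at (14.5, 13) partially overlaps it — only the 22.77 mm² overlap (of its 74.24 mm²) is removed, clipping the outline; the r=6.5 cylinder at (4, 3.5) partially overlaps it — only the 92.65 mm² overlap (of its 131.88 mm²) is removed, clipping the outline — 1 connected region. The result has 1 disconnected region.

1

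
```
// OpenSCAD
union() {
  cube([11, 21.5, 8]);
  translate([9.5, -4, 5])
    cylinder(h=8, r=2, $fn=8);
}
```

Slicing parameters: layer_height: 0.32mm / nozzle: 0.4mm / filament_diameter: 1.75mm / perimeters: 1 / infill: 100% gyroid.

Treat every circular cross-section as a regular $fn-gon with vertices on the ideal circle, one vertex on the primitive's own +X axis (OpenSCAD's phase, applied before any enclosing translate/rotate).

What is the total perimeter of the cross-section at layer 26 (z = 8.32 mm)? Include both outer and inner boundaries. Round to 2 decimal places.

12.25 mm

At z = 8.32 mm: the cube does not reach this height (z outside [0, 8]); the r=2 cylinder at (9.5, -4) contributes a regular 8-gon of circumradius 2 (perimeter = 2·8·2.000·sin(180°/8) = 12.25 mm); Taking the union: only the r=2 cylinder at (9.5, -4) is present, so the union is just that shape — boundary = 12.25 mm. Overall, the cross-section is a single solid region. Total boundary length (outer) = 12.25 mm.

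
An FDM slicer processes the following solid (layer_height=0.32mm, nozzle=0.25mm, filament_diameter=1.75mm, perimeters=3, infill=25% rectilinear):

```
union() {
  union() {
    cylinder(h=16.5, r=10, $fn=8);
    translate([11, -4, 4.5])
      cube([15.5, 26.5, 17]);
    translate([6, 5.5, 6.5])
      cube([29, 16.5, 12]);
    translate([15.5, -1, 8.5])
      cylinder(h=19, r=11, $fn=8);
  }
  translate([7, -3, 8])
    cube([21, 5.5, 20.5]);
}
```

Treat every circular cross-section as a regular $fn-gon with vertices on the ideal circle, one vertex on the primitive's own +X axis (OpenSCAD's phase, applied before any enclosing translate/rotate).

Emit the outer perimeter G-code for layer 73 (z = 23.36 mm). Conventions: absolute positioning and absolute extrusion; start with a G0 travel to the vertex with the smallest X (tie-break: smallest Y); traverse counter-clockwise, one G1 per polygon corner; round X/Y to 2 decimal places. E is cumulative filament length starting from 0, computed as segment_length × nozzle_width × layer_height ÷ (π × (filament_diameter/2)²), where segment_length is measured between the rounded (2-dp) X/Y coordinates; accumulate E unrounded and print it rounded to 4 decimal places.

G0 X4.50 Y-1.00 Z23.36
G1 X7.72 Y-8.78 E0.2801
G1 X15.50 Y-12.00 E0.5601
G1 X23.28 Y-8.78 E0.8402
G1 X25.67 Y-3.00 E1.0482
G1 X28.00 Y-3.00 E1.1257
G1 X28.00 Y2.50 E1.3086
G1 X25.05 Y2.50 E1.4067
G1 X23.28 Y6.78 E1.5608
G1 X15.50 Y10.00 E1.8408
G1 X7.72 Y6.78 E2.1209
G1 X4.50 Y-1.00 E2.4009

At z = 23.36 mm: the cylinder is absent (z outside [0, 16.5]); the cube at (11, -4) does not reach this height (z outside [4.5, 21.5]); the cube at (6, 5.5) is not intersected at this z (z outside [6.5, 18.5]); the r=11 cylinder at (15.5, -1) contributes a regular 8-gon of circumradius 11; Combining (union): only the r=11 cylinder at (15.5, -1) is present, so the union is just that shape — 1 connected region; the cube at (7, -3) is present — its section is the full 21×5.5 rectangle; Combining (union): the regions partially overlap (shared area 103.88 mm²), so overlapping operands fuse into one piece — 1 connected region. The outline is a single polygon with 11 vertices. Extrusion per mm of travel: 0.25 × 0.32 / (π × 0.875²) = 0.033260. Accumulating E over each segment gives final E = 2.4009.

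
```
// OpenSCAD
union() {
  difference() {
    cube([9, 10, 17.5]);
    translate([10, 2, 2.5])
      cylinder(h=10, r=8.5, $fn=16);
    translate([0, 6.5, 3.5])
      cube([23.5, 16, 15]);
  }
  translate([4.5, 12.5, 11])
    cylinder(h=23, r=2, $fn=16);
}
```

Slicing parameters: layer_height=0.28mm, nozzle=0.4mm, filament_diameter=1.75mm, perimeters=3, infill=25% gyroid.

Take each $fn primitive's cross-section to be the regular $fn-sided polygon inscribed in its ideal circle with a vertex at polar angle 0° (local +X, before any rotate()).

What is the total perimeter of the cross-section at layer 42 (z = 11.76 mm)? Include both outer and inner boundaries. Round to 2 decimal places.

30.72 mm

At z = 11.76 mm: the 9×10 cube contributes its full rectangle (perimeter 38.00 mm); the cylinder at (10, 2): section is a regular 16-gon, circumradius r=8.5 (perimeter = 2·16·8.500·sin(180°/16) = 53.06 mm); the 23.5×16 cube at (0, 6.5) contributes its full rectangle (perimeter 79.00 mm); Subtracting the remaining from the first: starting from the 9×10 cube, the r=8.5 cylinder at (10, 2) partially overlaps it — only the 61.27 mm² overlap (of its 221.19 mm²) is removed, clipping the outline; the 23.5×16 cube at (0, 6.5) partially overlaps it — only the 16.20 mm² overlap (of its 376.00 mm²) is removed, clipping the outline — boundary = 18.23 mm; the r=2 cylinder at (4.5, 12.5) contributes a regular 16-gon of circumradius 2 (perimeter = 2·16·2.000·sin(180°/16) = 12.49 mm); Taking the union: the 2 present regions are separate (no shared area or edge), so areas and boundary lengths simply add and each stays a separate island — boundary = 30.72 mm. Overall, the cross-section has 2 separate islands. Total boundary length (outer) = 30.72 mm.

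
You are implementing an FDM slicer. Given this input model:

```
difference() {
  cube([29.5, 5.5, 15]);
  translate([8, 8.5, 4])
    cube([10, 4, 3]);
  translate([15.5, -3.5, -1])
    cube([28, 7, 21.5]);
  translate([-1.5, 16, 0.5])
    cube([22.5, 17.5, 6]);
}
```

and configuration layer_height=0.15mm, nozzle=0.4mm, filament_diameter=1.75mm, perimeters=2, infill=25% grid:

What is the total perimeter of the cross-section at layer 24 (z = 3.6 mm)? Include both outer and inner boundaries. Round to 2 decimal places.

At z = 3.6 mm: the 29.5×5.5 cube contributes its full rectangle (perimeter 70.00 mm); the cube at (8, 8.5) does not reach this height (z outside [4, 7]); the 28×7 cube at (15.5, -3.5) contributes its full rectangle (perimeter 70.00 mm); the cube at (-1.5, 16) is present — its section is the full 22.5×17.5 rectangle (perimeter 80.00 mm); Subtracting the remaining from the first: starting from the 29.5×5.5 cube, the 28×7 cube at (15.5, -3.5) partially overlaps it — only the 49.00 mm² overlap (of its 196.00 mm²) is removed, clipping the outline; the 22.5×17.5 cube at (-1.5, 16) misses the remaining region (no effect) — boundary = 70.00 mm. Overall, the cross-section is a single solid region. Total boundary length (outer) = 70.00 mm.

70.00 mm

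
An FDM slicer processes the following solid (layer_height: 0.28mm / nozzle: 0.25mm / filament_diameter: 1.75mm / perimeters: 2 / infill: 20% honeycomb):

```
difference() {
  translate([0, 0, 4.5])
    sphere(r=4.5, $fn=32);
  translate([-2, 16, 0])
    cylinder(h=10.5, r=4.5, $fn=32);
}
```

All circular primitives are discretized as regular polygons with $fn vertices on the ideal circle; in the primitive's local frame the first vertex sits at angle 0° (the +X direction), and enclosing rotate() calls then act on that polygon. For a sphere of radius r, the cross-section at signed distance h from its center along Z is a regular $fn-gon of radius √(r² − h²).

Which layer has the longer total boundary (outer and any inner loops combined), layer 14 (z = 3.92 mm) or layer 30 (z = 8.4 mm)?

layer 14 (z = 3.92 mm)

Layer 14 (z = 3.92): the r=4.5 sphere slices to a regular 32-gon of circumradius 4.462 (√(r²−h²) with h=0.58 from center) (perimeter = 2·32·4.462·sin(180°/32) = 27.99 mm); the r=4.5 cylinder at (-2, 16) contributes a regular 32-gon of circumradius 4.5 (perimeter = 2·32·4.500·sin(180°/32) = 28.23 mm); After the difference (first − rest): starting from the r=4.5 sphere, the r=4.5 cylinder at (-2, 16) misses the remaining region (no effect) — boundary = 27.99 mm. So its perimeter = 27.99 mm. Layer 30 (z = 8.4): the r=4.5 sphere slices to a regular 32-gon of circumradius 2.245 (√(r²−h²) with h=3.9 from center) (perimeter = 2·32·2.245·sin(180°/32) = 14.08 mm); the r=4.5 cylinder at (-2, 16) gives a regular 32-gon of circumradius 4.5 (constant along its height) (perimeter = 2·32·4.500·sin(180°/32) = 28.23 mm); Taking the first minus the rest: starting from the r=4.5 sphere, the r=4.5 cylinder at (-2, 16) misses the remaining region (no effect) — boundary = 14.08 mm. So its perimeter = 14.08 mm. Layer 14 is larger (27.99 vs 14.08 mm).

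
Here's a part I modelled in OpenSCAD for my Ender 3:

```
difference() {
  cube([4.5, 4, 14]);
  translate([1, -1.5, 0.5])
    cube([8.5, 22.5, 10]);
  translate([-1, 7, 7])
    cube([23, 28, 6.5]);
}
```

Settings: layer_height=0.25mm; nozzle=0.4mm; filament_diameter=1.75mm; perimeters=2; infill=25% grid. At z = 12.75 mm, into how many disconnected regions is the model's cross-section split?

At z = 12.75 mm: the cube is present — its section is the full 4.5×4 rectangle; the cube at (1, -1.5) is absent (z outside [0.5, 10.5]); the cube at (-1, 7) (footprint 23×28) is included at this height; Subtracting the remaining from the first: starting from the 4.5×4 cube, the 23×28 cube at (-1, 7) misses the remaining region (no effect) — 1 connected region. The result has 1 disconnected region.

1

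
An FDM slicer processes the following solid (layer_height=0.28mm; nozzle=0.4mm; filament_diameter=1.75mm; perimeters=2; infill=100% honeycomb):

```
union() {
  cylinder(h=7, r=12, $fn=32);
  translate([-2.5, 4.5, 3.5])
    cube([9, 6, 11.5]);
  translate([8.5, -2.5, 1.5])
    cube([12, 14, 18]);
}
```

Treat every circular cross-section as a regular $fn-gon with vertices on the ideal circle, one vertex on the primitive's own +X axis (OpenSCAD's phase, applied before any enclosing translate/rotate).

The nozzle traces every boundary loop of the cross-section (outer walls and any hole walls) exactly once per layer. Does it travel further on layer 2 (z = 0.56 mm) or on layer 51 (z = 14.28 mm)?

Layer 2 (z = 0.56): the r=12 cylinder gives a regular 32-gon of circumradius 12 (constant along its height) (perimeter = 2·32·12.000·sin(180°/32) = 75.28 mm); the cube at (-2.5, 4.5) is not intersected at this z (z outside [3.5, 15]); the cube at (8.5, -2.5) is not intersected at this z (z outside [1.5, 19.5]); Combining (union): only the r=12 cylinder is present, so the union is just that shape — boundary = 75.28 mm. So its perimeter = 75.28 mm. Layer 51 (z = 14.28): the cylinder is absent (z outside [0, 7]); the cube at (-2.5, 4.5) (footprint 9×6) is included at this height (perimeter 30.00 mm); the cube at (8.5, -2.5) (footprint 12×14) is included at this height (perimeter 52.00 mm); Combining (union): the 2 present regions are separate (no shared area or edge), so areas and boundary lengths simply add and each stays a separate island — boundary = 82.00 mm. So its perimeter = 82.00 mm. Layer 51 is larger (82.00 vs 75.28 mm).

layer 51 (z = 14.28 mm)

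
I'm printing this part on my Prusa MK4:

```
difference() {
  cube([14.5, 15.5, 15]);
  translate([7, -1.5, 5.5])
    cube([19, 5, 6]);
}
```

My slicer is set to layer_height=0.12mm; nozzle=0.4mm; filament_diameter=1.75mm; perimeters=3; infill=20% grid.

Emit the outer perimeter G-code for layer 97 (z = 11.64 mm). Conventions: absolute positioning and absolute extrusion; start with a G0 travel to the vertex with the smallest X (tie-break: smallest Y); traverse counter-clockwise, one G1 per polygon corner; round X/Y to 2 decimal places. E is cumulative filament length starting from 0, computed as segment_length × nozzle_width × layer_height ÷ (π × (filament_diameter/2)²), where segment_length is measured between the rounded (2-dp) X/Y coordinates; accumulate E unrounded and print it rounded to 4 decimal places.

At z = 11.64 mm: the 14.5×15.5 cube contributes its full rectangle; the cube at (7, -1.5) is not intersected at this z (z outside [5.5, 11.5]); Subtracting the remaining from the first: none of the subtracted shapes is present at this height, so the 14.5×15.5 cube is unchanged — 1 connected region. The outline is a single polygon with 4 vertices. Extrusion per mm of travel: 0.4 × 0.12 / (π × 0.875²) = 0.019956. Accumulating E over each segment gives final E = 1.1974.

G0 X0.00 Y0.00 Z11.64
G1 X14.50 Y0.00 E0.2894
G1 X14.50 Y15.50 E0.5987
G1 X0.00 Y15.50 E0.8880
G1 X0.00 Y0.00 E1.1974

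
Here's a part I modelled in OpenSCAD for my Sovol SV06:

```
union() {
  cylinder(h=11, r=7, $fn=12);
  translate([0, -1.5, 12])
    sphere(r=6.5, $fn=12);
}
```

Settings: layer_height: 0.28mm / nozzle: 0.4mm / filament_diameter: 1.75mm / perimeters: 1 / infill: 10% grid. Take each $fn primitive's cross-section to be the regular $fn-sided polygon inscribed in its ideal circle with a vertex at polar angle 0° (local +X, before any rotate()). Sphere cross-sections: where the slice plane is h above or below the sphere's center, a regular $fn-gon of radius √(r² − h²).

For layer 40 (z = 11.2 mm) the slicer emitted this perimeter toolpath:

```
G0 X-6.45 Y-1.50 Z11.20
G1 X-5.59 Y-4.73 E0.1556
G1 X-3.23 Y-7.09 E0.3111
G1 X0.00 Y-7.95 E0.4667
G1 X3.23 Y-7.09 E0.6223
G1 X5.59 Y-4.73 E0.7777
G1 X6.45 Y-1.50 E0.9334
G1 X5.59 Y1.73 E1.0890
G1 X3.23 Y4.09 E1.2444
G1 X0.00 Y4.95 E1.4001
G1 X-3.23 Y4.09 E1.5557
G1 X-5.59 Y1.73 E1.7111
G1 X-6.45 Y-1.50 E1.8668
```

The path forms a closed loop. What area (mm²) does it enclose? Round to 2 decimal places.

124.96 mm²

Apply the shoelace formula to the sequence of (X, Y) vertices; enclosed area = 124.96 mm².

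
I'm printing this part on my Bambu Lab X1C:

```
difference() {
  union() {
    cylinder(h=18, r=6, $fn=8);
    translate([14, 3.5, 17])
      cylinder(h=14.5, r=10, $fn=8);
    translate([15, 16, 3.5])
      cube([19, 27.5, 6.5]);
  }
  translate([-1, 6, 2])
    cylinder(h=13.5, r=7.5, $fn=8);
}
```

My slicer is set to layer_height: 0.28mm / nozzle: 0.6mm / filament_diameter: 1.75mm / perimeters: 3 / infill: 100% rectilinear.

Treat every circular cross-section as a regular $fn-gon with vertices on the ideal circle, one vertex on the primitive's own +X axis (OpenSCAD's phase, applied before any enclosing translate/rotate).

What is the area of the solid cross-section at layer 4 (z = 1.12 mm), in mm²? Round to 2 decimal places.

At z = 1.12 mm: the r=6 cylinder contributes a regular 8-gon of circumradius 6 (area = (8/2)·6.000²·sin(360°/8) = 101.82 mm²); the cylinder at (14, 3.5) is not intersected at this z (z outside [17, 31.5]); the cube at (15, 16) is not intersected at this z (z outside [3.5, 10]); Taking the union: only the r=6 cylinder is present, so the union is just that shape — area = 101.82 mm²; the cylinder at (-1, 6) does not reach this height (z outside [2, 15.5]); Subtracting the remaining from the first: none of the subtracted shapes is present at this height, so that combined region is unchanged — area = 101.82 mm². Overall, the cross-section is a single solid region. Net area = 101.82 mm².

101.82 mm²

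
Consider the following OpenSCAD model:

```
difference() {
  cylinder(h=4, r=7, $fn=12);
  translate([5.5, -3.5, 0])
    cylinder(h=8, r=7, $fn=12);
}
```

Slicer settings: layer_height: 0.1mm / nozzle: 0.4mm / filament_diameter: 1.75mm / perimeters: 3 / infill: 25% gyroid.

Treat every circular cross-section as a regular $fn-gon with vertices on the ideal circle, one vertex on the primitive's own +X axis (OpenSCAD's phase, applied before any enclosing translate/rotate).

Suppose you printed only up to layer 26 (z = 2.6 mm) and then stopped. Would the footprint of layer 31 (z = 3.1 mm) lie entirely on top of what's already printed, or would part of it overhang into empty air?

entirely on top

Compare the two slices. At z = 2.6: the r=7 cylinder contributes a regular 12-gon of circumradius 7 (area = (12/2)·7.000²·sin(360°/12) = 147.00 mm²); the r=7 cylinder at (5.5, -3.5) gives a regular 12-gon of circumradius 7 (constant along its height) (area = (12/2)·7.000²·sin(360°/12) = 147.00 mm²); Taking the first minus the rest: starting from the r=7 cylinder (147.00 mm²), the r=7 cylinder at (5.5, -3.5) partially overlaps it — only the 61.38 mm² overlap (of its 147.00 mm²) is removed, clipping the outline — area = 85.62 mm². At z = 3.1: the r=7 cylinder gives a regular 12-gon of circumradius 7 (constant along its height) (area = (12/2)·7.000²·sin(360°/12) = 147.00 mm²); the r=7 cylinder at (5.5, -3.5) gives a regular 12-gon of circumradius 7 (constant along its height) (area = (12/2)·7.000²·sin(360°/12) = 147.00 mm²); After the difference (first − rest): starting from the r=7 cylinder (147.00 mm²), the r=7 cylinder at (5.5, -3.5) partially overlaps it — only the 61.38 mm² overlap (of its 147.00 mm²) is removed, clipping the outline — area = 85.62 mm². Checking containment: the cross-section at z = 3.1 is a subset of the cross-section at z = 2.6.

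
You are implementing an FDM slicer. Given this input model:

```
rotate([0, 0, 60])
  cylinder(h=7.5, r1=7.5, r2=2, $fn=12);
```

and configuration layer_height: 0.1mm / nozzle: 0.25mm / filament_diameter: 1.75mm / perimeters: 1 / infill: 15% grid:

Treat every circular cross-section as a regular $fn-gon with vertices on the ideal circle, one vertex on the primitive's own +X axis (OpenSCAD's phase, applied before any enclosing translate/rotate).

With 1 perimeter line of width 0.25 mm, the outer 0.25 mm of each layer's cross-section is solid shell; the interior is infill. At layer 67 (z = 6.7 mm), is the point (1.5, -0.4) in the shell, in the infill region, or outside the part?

infill

At z = 6.7 mm: the cone (r1=7.5→r2=2) has section circumradius 2.587 here — a regular 12-gon; (whole slice rotated 60° about Z — lengths, areas and connectivity unchanged). Overall, the cross-section is a single solid region. Undo the 60° rotation: the query point maps to (0.404, -1.499) in the un-rotated model frame. The nearest boundary edge runs (-0.00, -2.59)→(1.29, -2.24); distance from the point to it = 0.95 mm. The point is inside the cross-section and 0.95 mm from the nearest boundary — more than the 0.25 mm shell width (1 × 0.25), so it's in the infill interior.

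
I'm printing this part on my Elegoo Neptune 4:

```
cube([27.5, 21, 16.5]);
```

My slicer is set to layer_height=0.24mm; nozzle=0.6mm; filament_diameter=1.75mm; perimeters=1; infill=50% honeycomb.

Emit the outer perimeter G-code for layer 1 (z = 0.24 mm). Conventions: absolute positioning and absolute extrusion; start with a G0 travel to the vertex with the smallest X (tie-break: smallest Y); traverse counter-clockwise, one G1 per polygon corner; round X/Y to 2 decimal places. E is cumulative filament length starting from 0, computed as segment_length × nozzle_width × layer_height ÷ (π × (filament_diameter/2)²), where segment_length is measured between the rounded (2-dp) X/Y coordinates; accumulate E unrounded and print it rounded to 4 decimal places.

At z = 0.24 mm: the cube (footprint 27.5×21) is included at this height. The outline is a single polygon with 4 vertices. Extrusion per mm of travel: 0.6 × 0.24 / (π × 0.875²) = 0.059868. Accumulating E over each segment gives final E = 5.8072.

G0 X0.00 Y0.00 Z0.24
G1 X27.50 Y0.00 E1.6464
G1 X27.50 Y21.00 E2.9036
G1 X0.00 Y21.00 E4.5500
G1 X0.00 Y0.00 E5.8072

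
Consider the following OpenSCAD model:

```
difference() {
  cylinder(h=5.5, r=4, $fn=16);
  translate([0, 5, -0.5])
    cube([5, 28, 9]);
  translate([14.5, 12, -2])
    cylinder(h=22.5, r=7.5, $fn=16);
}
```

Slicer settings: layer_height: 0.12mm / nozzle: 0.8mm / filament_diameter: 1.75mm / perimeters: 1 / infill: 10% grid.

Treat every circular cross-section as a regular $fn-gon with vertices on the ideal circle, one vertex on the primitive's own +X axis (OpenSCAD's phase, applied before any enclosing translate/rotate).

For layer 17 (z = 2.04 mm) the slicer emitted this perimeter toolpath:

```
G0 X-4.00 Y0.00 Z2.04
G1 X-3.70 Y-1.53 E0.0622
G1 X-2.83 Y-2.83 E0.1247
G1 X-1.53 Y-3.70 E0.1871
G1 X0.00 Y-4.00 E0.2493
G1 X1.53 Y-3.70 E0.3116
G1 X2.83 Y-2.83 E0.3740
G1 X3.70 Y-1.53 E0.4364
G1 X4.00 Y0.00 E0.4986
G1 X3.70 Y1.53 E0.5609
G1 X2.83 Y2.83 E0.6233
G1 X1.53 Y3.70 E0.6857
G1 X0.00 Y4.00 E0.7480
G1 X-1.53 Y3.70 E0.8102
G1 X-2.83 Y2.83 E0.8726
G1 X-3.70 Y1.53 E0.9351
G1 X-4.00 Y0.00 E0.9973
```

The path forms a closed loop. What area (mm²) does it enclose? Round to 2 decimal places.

49.04 mm²

Apply the shoelace formula to the sequence of (X, Y) vertices; enclosed area = 49.04 mm².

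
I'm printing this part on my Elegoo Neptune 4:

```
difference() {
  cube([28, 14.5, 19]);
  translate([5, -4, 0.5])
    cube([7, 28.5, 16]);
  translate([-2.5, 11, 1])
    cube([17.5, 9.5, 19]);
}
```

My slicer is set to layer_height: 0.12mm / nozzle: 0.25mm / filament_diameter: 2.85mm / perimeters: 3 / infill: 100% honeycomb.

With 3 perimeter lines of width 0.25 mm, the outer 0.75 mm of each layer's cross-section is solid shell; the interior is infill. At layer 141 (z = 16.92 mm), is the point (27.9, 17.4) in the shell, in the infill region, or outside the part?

outside

At z = 16.92 mm: the 28×14.5 cube contributes its full rectangle; the cube at (5, -4) does not reach this height (z outside [0.5, 16.5]); the 17.5×9.5 cube at (-2.5, 11) contributes its full rectangle; Taking the first minus the rest: starting from the 28×14.5 cube, the 17.5×9.5 cube at (-2.5, 11) partially overlaps it — only the 52.50 mm² overlap (of its 166.25 mm²) is removed, clipping the outline — 1 connected region. Overall, the cross-section is a single solid region. The nearest boundary edge runs (15.00, 14.50)→(28.00, 14.50); distance from the point to it = 2.90 mm. The point is not inside any of the regions above, so it lies outside the cross-section (2.90 mm from the nearest boundary).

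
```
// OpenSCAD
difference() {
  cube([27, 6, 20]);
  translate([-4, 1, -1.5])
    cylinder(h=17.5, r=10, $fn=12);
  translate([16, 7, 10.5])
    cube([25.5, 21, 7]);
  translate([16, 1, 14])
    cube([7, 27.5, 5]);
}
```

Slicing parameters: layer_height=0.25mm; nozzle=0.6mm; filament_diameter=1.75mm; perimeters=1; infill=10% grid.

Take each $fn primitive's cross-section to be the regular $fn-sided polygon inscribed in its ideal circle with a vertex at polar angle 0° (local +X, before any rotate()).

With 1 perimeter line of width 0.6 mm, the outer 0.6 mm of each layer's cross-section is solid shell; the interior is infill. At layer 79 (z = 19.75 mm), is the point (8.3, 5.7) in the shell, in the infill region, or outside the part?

At z = 19.75 mm: the 27×6 cube contributes its full rectangle; the cylinder at (-4, 1) does not reach this height (z outside [-1.5, 16]); the cube at (16, 7) is not intersected at this z (z outside [10.5, 17.5]); the cube at (16, 1) is not intersected at this z (z outside [14, 19]); Subtracting the remaining from the first: none of the subtracted shapes is present at this height, so the 27×6 cube is unchanged — 1 connected region. Overall, the cross-section is a single solid region. The nearest boundary edge runs (27.00, 6.00)→(0.00, 6.00); distance from the point to it = 0.30 mm. The point is inside the cross-section, 0.30 mm from the nearest boundary — within the 0.6 mm shell band (1 × 0.6).

shell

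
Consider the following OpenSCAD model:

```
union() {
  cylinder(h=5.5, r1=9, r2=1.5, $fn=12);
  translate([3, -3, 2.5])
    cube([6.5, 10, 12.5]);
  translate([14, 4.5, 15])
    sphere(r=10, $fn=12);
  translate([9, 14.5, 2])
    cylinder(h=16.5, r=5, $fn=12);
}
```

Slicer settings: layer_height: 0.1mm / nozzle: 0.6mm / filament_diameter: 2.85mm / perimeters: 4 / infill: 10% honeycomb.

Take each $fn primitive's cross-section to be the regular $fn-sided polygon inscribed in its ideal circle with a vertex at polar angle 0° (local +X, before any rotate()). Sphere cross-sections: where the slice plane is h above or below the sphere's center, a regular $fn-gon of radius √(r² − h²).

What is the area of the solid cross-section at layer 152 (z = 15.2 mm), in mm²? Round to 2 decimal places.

At z = 15.2 mm: the cone is absent (z outside [0, 5.5]); the cube at (3, -3) is absent (z outside [2.5, 15]); the r=10 sphere at (14, 4.5) contributes a regular 12-gon of circumradius √(10²−0.2²) = 9.998 (area = (12/2)·9.998²·sin(360°/12) = 299.88 mm²); the cylinder at (9, 14.5): section is a regular 12-gon, circumradius r=5 (area = (12/2)·5.000²·sin(360°/12) = 75.00 mm²); Combining (union): the regions partially overlap — summed areas 374.88 mm² minus the doubly-counted overlap 20.63 mm² gives 354.25 mm² — area = 354.25 mm². Overall, the cross-section is a single solid region. Net area = 354.25 mm².

354.25 mm²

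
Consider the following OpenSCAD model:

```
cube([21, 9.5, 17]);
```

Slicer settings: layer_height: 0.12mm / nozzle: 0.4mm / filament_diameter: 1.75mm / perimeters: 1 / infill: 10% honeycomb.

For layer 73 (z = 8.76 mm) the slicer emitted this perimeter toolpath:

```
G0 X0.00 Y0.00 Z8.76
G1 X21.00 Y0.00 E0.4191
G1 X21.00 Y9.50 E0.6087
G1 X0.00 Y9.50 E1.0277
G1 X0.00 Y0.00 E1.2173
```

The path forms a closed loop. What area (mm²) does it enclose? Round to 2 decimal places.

Apply the shoelace formula to the sequence of (X, Y) vertices; enclosed area = 199.50 mm².

199.50 mm²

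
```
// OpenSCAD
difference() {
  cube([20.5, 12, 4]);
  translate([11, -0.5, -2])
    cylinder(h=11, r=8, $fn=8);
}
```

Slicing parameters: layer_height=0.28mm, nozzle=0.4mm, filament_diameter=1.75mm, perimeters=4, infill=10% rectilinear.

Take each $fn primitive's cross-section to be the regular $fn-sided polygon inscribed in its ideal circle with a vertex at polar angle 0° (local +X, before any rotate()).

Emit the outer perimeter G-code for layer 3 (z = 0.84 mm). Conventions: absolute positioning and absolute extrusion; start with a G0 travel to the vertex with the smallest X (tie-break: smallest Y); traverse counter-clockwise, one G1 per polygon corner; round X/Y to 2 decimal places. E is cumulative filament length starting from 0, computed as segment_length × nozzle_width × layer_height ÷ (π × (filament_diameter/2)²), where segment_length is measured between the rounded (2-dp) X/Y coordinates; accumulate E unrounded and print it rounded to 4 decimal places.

G0 X0.00 Y0.00 Z0.84
G1 X3.21 Y0.00 E0.1495
G1 X5.34 Y5.16 E0.4094
G1 X11.00 Y7.50 E0.6946
G1 X16.66 Y5.16 E0.9798
G1 X18.79 Y0.00 E1.2397
G1 X20.50 Y0.00 E1.3193
G1 X20.50 Y12.00 E1.8781
G1 X0.00 Y12.00 E2.8327
G1 X0.00 Y0.00 E3.3915

At z = 0.84 mm: the 20.5×12 cube contributes its full rectangle; the cylinder at (11, -0.5): section is a regular 8-gon, circumradius r=8; Subtracting the remaining from the first: starting from the 20.5×12 cube, the r=8 cylinder at (11, -0.5) partially overlaps it — only the 82.61 mm² overlap (of its 181.02 mm²) is removed, clipping the outline — 1 connected region. The outline is a single polygon with 9 vertices. Extrusion per mm of travel: 0.4 × 0.28 / (π × 0.875²) = 0.046564. Accumulating E over each segment gives final E = 3.3915.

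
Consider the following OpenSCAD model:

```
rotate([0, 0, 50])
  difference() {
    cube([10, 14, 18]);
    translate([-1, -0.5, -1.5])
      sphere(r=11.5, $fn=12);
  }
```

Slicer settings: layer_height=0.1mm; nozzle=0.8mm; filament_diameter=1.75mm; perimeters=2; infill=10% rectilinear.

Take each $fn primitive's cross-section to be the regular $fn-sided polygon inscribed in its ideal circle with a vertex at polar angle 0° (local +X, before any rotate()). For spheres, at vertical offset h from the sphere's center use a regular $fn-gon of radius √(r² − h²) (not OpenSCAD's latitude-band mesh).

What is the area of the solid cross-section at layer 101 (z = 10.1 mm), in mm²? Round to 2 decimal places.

At z = 10.1 mm: the 10×14 cube contributes its full rectangle (area 140.00 mm²); the sphere at (-1, -0.5) does not reach this height (|z−center|=11.600 > r=11.5); Taking the first minus the rest: none of the subtracted shapes is present at this height, so the 10×14 cube is unchanged — area = 140.00 mm²; (rotated 50° about Z; rotation is an isometry so areas/perimeters/island counts are preserved). Overall, the cross-section is a single solid region. Net area = 140.00 mm².

140.00 mm²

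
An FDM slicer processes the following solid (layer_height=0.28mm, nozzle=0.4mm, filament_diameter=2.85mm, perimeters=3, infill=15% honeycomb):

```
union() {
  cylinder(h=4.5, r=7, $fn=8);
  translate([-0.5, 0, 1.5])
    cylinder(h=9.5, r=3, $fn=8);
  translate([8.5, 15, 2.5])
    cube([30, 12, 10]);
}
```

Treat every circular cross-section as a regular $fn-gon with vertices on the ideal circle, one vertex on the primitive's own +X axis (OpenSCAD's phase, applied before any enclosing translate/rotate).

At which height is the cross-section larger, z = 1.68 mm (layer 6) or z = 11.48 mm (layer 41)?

layer 41 (z = 11.48 mm)

Layer 6 (z = 1.68): the r=7 cylinder contributes a regular 8-gon of circumradius 7 (area = (8/2)·7.000²·sin(360°/8) = 138.59 mm²); the cylinder at (-0.5, 0): section is a regular 8-gon, circumradius r=3 (area = (8/2)·3.000²·sin(360°/8) = 25.46 mm²); the cube at (8.5, 15) is absent (z outside [2.5, 12.5]); Taking the union: the r=3 cylinder at (-0.5, 0) lies entirely inside the r=7 cylinder, so the union is just the r=7 cylinder — area = 138.59 mm². So its area = 138.59 mm². Layer 41 (z = 11.48): the cylinder is absent (z outside [0, 4.5]); the cylinder at (-0.5, 0) is not intersected at this z (z outside [1.5, 11]); the cube at (8.5, 15) is present — its section is the full 30×12 rectangle (area 360.00 mm²); Combining (union): only the 30×12 cube at (8.5, 15) is present, so the union is just that shape — area = 360.00 mm². So its area = 360.00 mm². Layer 41 is larger (360.00 vs 138.59 mm²).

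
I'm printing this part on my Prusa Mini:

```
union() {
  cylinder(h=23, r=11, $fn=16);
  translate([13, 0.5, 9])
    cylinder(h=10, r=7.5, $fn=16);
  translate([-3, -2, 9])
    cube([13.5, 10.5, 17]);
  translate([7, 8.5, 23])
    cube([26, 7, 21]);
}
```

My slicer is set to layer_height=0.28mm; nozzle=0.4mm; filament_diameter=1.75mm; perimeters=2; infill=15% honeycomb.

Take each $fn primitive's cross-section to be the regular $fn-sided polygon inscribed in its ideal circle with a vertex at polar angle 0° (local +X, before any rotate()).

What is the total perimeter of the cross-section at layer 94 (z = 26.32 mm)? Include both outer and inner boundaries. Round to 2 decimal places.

At z = 26.32 mm: the cylinder does not reach this height (z outside [0, 23]); the cylinder at (13, 0.5) does not reach this height (z outside [9, 19]); the cube at (-3, -2) is not intersected at this z (z outside [9, 26]); the 26×7 cube at (7, 8.5) contributes its full rectangle (perimeter 66.00 mm); Taking the union: only the 26×7 cube at (7, 8.5) is present, so the union is just that shape — boundary = 66.00 mm. Overall, the cross-section is a single solid region. Total boundary length (outer) = 66.00 mm.

66.00 mm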